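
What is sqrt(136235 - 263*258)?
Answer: sqrt(68381) ≈ 261.50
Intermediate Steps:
sqrt(136235 - 263*258) = sqrt(136235 - 67854) = sqrt(68381)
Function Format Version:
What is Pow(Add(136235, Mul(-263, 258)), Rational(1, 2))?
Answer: Pow(68381, Rational(1, 2)) ≈ 261.50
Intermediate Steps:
Pow(Add(136235, Mul(-263, 258)), Rational(1, 2)) = Pow(Add(136235, -67854), Rational(1, 2)) = Pow(68381, Rational(1, 2))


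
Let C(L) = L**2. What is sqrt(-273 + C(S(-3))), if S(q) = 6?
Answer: I*sqrt(237) ≈ 15.395*I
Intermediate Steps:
sqrt(-273 + C(S(-3))) = sqrt(-273 + 6**2) = sqrt(-273 + 36) = sqrt(-237) = I*sqrt(237)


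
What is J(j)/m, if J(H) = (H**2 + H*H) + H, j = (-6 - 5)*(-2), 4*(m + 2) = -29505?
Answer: -360/2683 ≈ -0.13418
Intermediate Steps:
m = -29513/4 (m = -2 + (1/4)*(-29505) = -2 - 29505/4 = -29513/4 ≈ -7378.3)
j = 22 (j = -11*(-2) = 22)
J(H) = H + 2*H**2 (J(H) = (H**2 + H**2) + H = 2*H**2 + H = H + 2*H**2)
J(j)/m = (22*(1 + 2*22))/(-29513/4) = (22*(1 + 44))*(-4/29513) = (22*45)*(-4/29513) = 990*(-4/29513) = -360/2683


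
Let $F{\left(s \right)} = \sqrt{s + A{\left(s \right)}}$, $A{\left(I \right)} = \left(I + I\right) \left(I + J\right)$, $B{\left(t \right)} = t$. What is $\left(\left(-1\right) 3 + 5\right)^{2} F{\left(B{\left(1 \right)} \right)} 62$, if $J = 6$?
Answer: $248 \sqrt{15} \approx 960.5$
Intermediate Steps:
$A{\left(I \right)} = 2 I \left(6 + I\right)$ ($A{\left(I \right)} = \left(I + I\right) \left(I + 6\right) = 2 I \left(6 + I\right)$)
$F{\left(s \right)} = \sqrt{s + 2 s \left(6 + s\right)}$
$\left(\left(-1\right) 3 + 5\right)^{2} F{\left(B{\left(1 \right)} \right)} 62 = \left(\left(-1\right) 3 + 5\right)^{2} \sqrt{1 \left(13 + 2 \cdot 1\right)} 62 = \left(-3 + 5\right)^{2} \sqrt{1 \left(13 + 2\right)} 62 = 2^{2} \sqrt{1 \cdot 15} \cdot 62 = 4 \sqrt{15} \cdot 62 = 248 \sqrt{15}$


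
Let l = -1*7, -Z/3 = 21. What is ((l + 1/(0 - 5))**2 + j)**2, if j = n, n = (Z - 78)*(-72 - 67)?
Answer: 241347195441/625 ≈ 3.8616e+8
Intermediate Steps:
Z = -63 (Z = -3*21 = -63)
l = -7
n = 19599 (n = (-63 - 78)*(-72 - 67) = -141*(-139) = 19599)
j = 19599
((l + 1/(0 - 5))**2 + j)**2 = ((-7 + 1/(0 - 5))**2 + 19599)**2 = ((-7 + 1/(-5))**2 + 19599)**2 = ((-7 - 1/5)**2 + 19599)**2 = ((-36/5)**2 + 19599)**2 = (1296/25 + 19599)**2 = (491271/25)**2 = 241347195441/625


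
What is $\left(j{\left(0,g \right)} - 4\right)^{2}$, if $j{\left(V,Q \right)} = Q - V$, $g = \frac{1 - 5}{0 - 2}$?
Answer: $4$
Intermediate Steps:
$g = 2$ ($g = - \frac{4}{-2} = \left(-4\right) \left(- \frac{1}{2}\right) = 2$)
$\left(j{\left(0,g \right)} - 4\right)^{2} = \left(\left(2 - 0\right) - 4\right)^{2} = \left(\left(2 + 0\right) - 4\right)^{2} = \left(2 - 4\right)^{2} = \left(-2\right)^{2} = 4$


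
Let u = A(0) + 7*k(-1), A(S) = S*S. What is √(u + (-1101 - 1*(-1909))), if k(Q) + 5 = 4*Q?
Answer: √745 ≈ 27.295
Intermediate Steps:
A(S) = S²
k(Q) = -5 + 4*Q
u = -63 (u = 0² + 7*(-5 + 4*(-1)) = 0 + 7*(-5 - 4) = 0 + 7*(-9) = 0 - 63 = -63)
√(u + (-1101 - 1*(-1909))) = √(-63 + (-1101 - 1*(-1909))) = √(-63 + (-1101 + 1909)) = √(-63 + 808) = √745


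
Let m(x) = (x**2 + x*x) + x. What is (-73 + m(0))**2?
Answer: 5329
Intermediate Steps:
m(x) = x + 2*x**2 (m(x) = (x**2 + x**2) + x = 2*x**2 + x = x + 2*x**2)
(-73 + m(0))**2 = (-73 + 0*(1 + 2*0))**2 = (-73 + 0*(1 + 0))**2 = (-73 + 0*1)**2 = (-73 + 0)**2 = (-73)**2 = 5329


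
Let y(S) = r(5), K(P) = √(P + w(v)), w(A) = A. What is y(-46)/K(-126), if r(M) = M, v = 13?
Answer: -5*I*√113/113 ≈ -0.47036*I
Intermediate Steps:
K(P) = √(13 + P) (K(P) = √(P + 13) = √(13 + P))
y(S) = 5
y(-46)/K(-126) = 5/(√(13 - 126)) = 5/(√(-113)) = 5/((I*√113)) = 5*(-I*√113/113) = -5*I*√113/113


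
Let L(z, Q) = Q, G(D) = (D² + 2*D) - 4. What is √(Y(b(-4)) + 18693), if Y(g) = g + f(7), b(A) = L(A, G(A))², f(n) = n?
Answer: 2*√4679 ≈ 136.81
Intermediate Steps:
G(D) = -4 + D² + 2*D
b(A) = (-4 + A² + 2*A)²
Y(g) = 7 + g (Y(g) = g + 7 = 7 + g)
√(Y(b(-4)) + 18693) = √((7 + (-4 + (-4)² + 2*(-4))²) + 18693) = √((7 + (-4 + 16 - 8)²) + 18693) = √((7 + 4²) + 18693) = √((7 + 16) + 18693) = √(23 + 18693) = √18716 = 2*√4679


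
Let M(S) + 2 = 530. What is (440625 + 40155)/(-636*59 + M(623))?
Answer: -40065/3083 ≈ -12.995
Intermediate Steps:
M(S) = 528 (M(S) = -2 + 530 = 528)
(440625 + 40155)/(-636*59 + M(623)) = (440625 + 40155)/(-636*59 + 528) = 480780/(-37524 + 528) = 480780/(-36996) = 480780*(-1/36996) = -40065/3083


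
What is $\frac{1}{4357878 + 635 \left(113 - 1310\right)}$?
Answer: $\frac{1}{3597783} \approx 2.7795 \cdot 10^{-7}$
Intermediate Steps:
$\frac{1}{4357878 + 635 \left(113 - 1310\right)} = \frac{1}{4357878 + 635 \left(-1197\right)} = \frac{1}{4357878 - 760095} = \frac{1}{3597783}$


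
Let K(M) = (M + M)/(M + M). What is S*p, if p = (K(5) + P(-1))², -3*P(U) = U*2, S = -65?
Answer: -1625/9 ≈ -180.56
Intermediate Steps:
K(M) = 1 (K(M) = (2*M)/((2*M)) = (2*M)*(1/(2*M)) = 1)
P(U) = -2*U/3 (P(U) = -U*2/3 = -2*U/3)
p = 25/9 (p = (1 - ⅔*(-1))² = (1 + ⅔)² = (5/3)² = 25/9 ≈ 2.7778)
S*p = -65*25/9 = -1625/9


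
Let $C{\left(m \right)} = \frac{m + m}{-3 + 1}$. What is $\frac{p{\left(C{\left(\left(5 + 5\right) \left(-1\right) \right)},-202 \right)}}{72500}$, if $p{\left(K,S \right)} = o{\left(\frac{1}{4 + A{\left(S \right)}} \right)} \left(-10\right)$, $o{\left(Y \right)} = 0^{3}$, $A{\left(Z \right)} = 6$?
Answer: $0$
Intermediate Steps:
$o{\left(Y \right)} = 0$
$C{\left(m \right)} = - m$ ($C{\left(m \right)} = \frac{2 m}{-2} = 2 m \left(- \frac{1}{2}\right) = - m$)
$p{\left(K,S \right)} = 0$ ($p{\left(K,S \right)} = 0 \left(-10\right) = 0$)
$\frac{p{\left(C{\left(\left(5 + 5\right) \left(-1\right) \right)},-202 \right)}}{72500} = \frac{0}{72500} = 0 \cdot \frac{1}{72500} = 0$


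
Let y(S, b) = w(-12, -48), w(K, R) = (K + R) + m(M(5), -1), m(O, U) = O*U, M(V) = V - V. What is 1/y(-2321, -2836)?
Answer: -1/60 ≈ -0.016667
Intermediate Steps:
M(V) = 0
w(K, R) = K + R (w(K, R) = (K + R) + 0*(-1) = (K + R) + 0 = K + R)
y(S, b) = -60 (y(S, b) = -12 - 48 = -60)
1/y(-2321, -2836) = 1/(-60) = -1/60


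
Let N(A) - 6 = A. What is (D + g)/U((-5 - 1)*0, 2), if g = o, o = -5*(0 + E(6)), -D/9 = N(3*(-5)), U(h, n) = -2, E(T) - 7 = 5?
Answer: -21/2 ≈ -10.500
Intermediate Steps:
N(A) = 6 + A
E(T) = 12 (E(T) = 7 + 5 = 12)
D = 81 (D = -9*(6 + 3*(-5)) = -9*(6 - 15) = -9*(-9) = 81)
o = -60 (o = -5*(0 + 12) = -5*12 = -60)
g = -60
(D + g)/U((-5 - 1)*0, 2) = (81 - 60)/(-2) = -½*21 = -21/2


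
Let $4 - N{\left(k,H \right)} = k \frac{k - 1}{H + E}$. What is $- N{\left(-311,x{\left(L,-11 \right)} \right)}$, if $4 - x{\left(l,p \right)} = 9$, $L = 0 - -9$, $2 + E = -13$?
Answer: $- \frac{24278}{5} \approx -4855.6$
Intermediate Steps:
$E = -15$ ($E = -2 - 13 = -15$)
$L = 9$ ($L = 0 + 9 = 9$)
$x{\left(l,p \right)} = -5$ ($x{\left(l,p \right)} = 4 - 9 = -5$)
$N{\left(k,H \right)} = 4 - \frac{k \left(-1 + k\right)}{-15 + H}$ ($N{\left(k,H \right)} = 4 - k \frac{k - 1}{H - 15} = 4 - k \frac{-1 + k}{-15 + H} = 4 - \frac{k \left(-1 + k\right)}{-15 + H}$)
$- N{\left(-311,x{\left(L,-11 \right)} \right)} = - \frac{-60 - 311 - \left(-311\right)^{2} + 4 \left(-5\right)}{-15 - 5} = - \frac{-60 - 311 - 96721 - 20}{-20} = - \frac{\left(-1\right) \left(-60 - 311 - 96721 - 20\right)}{20} = - \frac{\left(-1\right) \left(-97112\right)}{20} = \left(-1\right) \frac{24278}{5} = - \frac{24278}{5}$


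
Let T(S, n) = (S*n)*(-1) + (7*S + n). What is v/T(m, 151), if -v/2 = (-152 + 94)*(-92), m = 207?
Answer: 10672/29657 ≈ 0.35985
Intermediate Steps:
T(S, n) = n + 7*S - S*n (T(S, n) = -S*n + (n + 7*S) = n + 7*S - S*n)
v = -10672 (v = -2*(-152 + 94)*(-92) = -(-116)*(-92) = -2*5336 = -10672)
v/T(m, 151) = -10672/(151 + 7*207 - 1*207*151) = -10672/(151 + 1449 - 31257) = -10672/(-29657) = -10672*(-1/29657) = 10672/29657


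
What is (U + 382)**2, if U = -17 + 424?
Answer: 622521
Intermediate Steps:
U = 407
(U + 382)**2 = (407 + 382)**2 = 789**2 = 622521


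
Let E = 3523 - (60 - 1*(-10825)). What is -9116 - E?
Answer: -1754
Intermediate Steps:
E = -7362 (E = 3523 - (60 + 10825) = 3523 - 1*10885 = 3523 - 10885 = -7362)
-9116 - E = -9116 - 1*(-7362) = -9116 + 7362 = -1754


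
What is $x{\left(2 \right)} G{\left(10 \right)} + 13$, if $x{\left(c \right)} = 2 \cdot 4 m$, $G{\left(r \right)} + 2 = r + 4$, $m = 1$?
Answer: $109$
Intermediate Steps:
$G{\left(r \right)} = 2 + r$ ($G{\left(r \right)} = -2 + \left(r + 4\right) = -2 + \left(4 + r\right) = 2 + r$)
$x{\left(c \right)} = 8$ ($x{\left(c \right)} = 2 \cdot 4 \cdot 1 = 8 \cdot 1 = 8$)
$x{\left(2 \right)} G{\left(10 \right)} + 13 = 8 \left(2 + 10\right) + 13 = 8 \cdot 12 + 13 = 96 + 13 = 109$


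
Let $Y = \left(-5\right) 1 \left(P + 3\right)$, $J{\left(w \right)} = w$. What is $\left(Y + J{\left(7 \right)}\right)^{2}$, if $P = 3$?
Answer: $529$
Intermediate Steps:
$Y = -30$ ($Y = \left(-5\right) 1 \left(3 + 3\right) = \left(-5\right) 6 = -30$)
$\left(Y + J{\left(7 \right)}\right)^{2} = \left(-30 + 7\right)^{2} = \left(-23\right)^{2} = 529$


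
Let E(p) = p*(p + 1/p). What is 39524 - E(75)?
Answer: 33898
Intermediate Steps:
39524 - E(75) = 39524 - (1 + 75**2) = 39524 - (1 + 5625) = 39524 - 1*5626 = 39524 - 5626 = 33898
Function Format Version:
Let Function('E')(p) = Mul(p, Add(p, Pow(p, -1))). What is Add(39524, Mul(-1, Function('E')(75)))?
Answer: 33898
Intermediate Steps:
Add(39524, Mul(-1, Function('E')(75))) = Add(39524, Mul(-1, Add(1, Pow(75, 2)))) = Add(39524, Mul(-1, Add(1, 5625))) = Add(39524, Mul(-1, 5626)) = Add(39524, -5626) = 33898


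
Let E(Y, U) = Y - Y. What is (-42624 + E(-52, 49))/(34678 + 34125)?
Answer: -42624/68803 ≈ -0.61951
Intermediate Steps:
E(Y, U) = 0
(-42624 + E(-52, 49))/(34678 + 34125) = (-42624 + 0)/(34678 + 34125) = -42624/68803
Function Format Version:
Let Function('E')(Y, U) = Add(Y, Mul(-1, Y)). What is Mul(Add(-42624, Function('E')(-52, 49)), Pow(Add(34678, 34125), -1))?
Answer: Rational(-42624, 68803) ≈ -0.61951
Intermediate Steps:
Function('E')(Y, U) = 0
Mul(Add(-42624, Function('E')(-52, 49)), Pow(Add(34678, 34125), -1)) = Mul(Add(-42624, 0), Pow(Add(34678, 34125), -1)) = Mul(-42624, Pow(68803, -1)) = Mul(-42624, Rational(1, 68803)) = Rational(-42624, 68803)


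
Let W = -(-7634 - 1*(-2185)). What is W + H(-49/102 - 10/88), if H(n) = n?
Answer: 12226223/2244 ≈ 5448.4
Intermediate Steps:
W = 5449 (W = -(-7634 + 2185) = -1*(-5449) = 5449)
W + H(-49/102 - 10/88) = 5449 + (-49/102 - 10/88) = 5449 + (-49*1/102 - 10*1/88) = 5449 + (-49/102 - 5/44) = 5449 - 1333/2244 = 12226223/2244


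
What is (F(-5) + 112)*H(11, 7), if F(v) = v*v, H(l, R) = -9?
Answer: -1233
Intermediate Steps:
F(v) = v**2
(F(-5) + 112)*H(11, 7) = ((-5)**2 + 112)*(-9) = (25 + 112)*(-9) = 137*(-9) = -1233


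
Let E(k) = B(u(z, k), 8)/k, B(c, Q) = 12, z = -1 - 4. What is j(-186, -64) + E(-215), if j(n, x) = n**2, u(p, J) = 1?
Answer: 7438128/215 ≈ 34596.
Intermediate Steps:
z = -5
E(k) = 12/k
j(-186, -64) + E(-215) = (-186)**2 + 12/(-215) = 34596 + 12*(-1/215) = 34596 - 12/215 = 7438128/215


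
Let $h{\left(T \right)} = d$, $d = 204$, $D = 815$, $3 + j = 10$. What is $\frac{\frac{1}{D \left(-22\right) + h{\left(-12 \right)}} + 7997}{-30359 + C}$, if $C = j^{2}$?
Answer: $- \frac{141754821}{537275060} \approx -0.26384$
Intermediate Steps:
$j = 7$ ($j = -3 + 10 = 7$)
$h{\left(T \right)} = 204$
$C = 49$ ($C = 7^{2} = 49$)
$\frac{\frac{1}{D \left(-22\right) + h{\left(-12 \right)}} + 7997}{-30359 + C} = \frac{\frac{1}{815 \left(-22\right) + 204} + 7997}{-30359 + 49} = \frac{\frac{1}{-17930 + 204} + 7997}{-30310} = \left(\frac{1}{-17726} + 7997\right) \left(- \frac{1}{30310}\right) = \left(- \frac{1}{17726} + 7997\right) \left(- \frac{1}{30310}\right) = \frac{141754821}{17726} \left(- \frac{1}{30310}\right) = - \frac{141754821}{537275060}$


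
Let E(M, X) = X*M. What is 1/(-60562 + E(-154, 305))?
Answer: -1/107532 ≈ -9.2996e-6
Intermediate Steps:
E(M, X) = M*X
1/(-60562 + E(-154, 305)) = 1/(-60562 - 154*305) = 1/(-60562 - 46970) = 1/(-107532) = -1/107532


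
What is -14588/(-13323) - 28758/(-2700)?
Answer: 23473913/1998450 ≈ 11.746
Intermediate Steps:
-14588/(-13323) - 28758/(-2700) = -14588*(-1/13323) - 28758*(-1/2700) = 14588/13323 + 4793/450 = 23473913/1998450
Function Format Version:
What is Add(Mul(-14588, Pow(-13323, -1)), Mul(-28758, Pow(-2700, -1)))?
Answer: Rational(23473913, 1998450) ≈ 11.746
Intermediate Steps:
Add(Mul(-14588, Pow(-13323, -1)), Mul(-28758, Pow(-2700, -1))) = Add(Mul(-14588, Rational(-1, 13323)), Mul(-28758, Rational(-1, 2700))) = Add(Rational(14588, 13323), Rational(4793, 450)) = Rational(23473913, 1998450)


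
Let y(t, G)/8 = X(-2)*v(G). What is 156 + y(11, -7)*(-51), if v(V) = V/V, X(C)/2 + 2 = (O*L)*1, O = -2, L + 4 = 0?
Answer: -4740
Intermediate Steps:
L = -4 (L = -4 + 0 = -4)
X(C) = 12 (X(C) = -4 + 2*(-2*(-4)*1) = -4 + 2*(8*1) = -4 + 2*8 = -4 + 16 = 12)
v(V) = 1
y(t, G) = 96 (y(t, G) = 8*(12*1) = 8*12 = 96)
156 + y(11, -7)*(-51) = 156 + 96*(-51) = 156 - 4896 = -4740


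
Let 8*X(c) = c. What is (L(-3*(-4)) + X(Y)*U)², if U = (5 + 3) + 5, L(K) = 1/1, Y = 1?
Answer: 441/64 ≈ 6.8906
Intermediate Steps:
L(K) = 1
U = 13 (U = 8 + 5 = 13)
X(c) = c/8
(L(-3*(-4)) + X(Y)*U)² = (1 + ((⅛)*1)*13)² = (1 + (⅛)*13)² = (1 + 13/8)² = (21/8)² = 441/64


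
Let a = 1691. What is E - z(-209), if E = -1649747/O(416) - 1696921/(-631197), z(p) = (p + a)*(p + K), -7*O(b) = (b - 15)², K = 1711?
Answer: -225921348212111474/101497108797 ≈ -2.2259e+6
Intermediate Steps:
O(b) = -(-15 + b)²/7 (O(b) = -(b - 15)²/7 = -(-15 + b)²/7)
z(p) = (1691 + p)*(1711 + p) (z(p) = (p + 1691)*(p + 1711) = (1691 + p)*(1711 + p))
E = 7562074093834/101497108797 (E = -1649747*(-7/(-15 + 416)²) - 1696921/(-631197) = -1649747/((-⅐*401²)) - 1696921*(-1/631197) = -1649747/((-⅐*160801)) + 1696921/631197 = -1649747/(-160801/7) + 1696921/631197 = -1649747*(-7/160801) + 1696921/631197 = 11548229/160801 + 1696921/631197 = 7562074093834/101497108797 ≈ 74.505)
E - z(-209) = 7562074093834/101497108797 - (2893301 + (-209)² + 3402*(-209)) = 7562074093834/101497108797 - (2893301 + 43681 - 711018) = 7562074093834/101497108797 - 1*2225964 = 7562074093834/101497108797 - 2225964 = -225921348212111474/101497108797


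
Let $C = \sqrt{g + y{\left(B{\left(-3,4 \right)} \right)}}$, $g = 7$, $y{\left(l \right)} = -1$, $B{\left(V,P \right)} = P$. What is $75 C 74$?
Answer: $5550 \sqrt{6} \approx 13595.0$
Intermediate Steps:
$C = \sqrt{6}$ ($C = \sqrt{7 - 1} = \sqrt{6} \approx 2.4495$)
$75 C 74 = 75 \sqrt{6} \cdot 74 = 5550 \sqrt{6}$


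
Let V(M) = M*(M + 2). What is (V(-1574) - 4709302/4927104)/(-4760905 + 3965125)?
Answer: -93778974437/30160698624 ≈ -3.1093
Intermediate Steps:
V(M) = M*(2 + M)
(V(-1574) - 4709302/4927104)/(-4760905 + 3965125) = (-1574*(2 - 1574) - 4709302/4927104)/(-4760905 + 3965125) = (-1574*(-1572) - 4709302*1/4927104)/(-795780) = (2474328 - 181127/189504)*(-1/795780) = (468894872185/189504)*(-1/795780) = -93778974437/30160698624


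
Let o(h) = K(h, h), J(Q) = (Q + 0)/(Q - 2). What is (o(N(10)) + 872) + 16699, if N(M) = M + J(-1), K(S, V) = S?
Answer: 52744/3 ≈ 17581.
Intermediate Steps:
J(Q) = Q/(-2 + Q)
N(M) = ⅓ + M (N(M) = M - 1/(-2 - 1) = M - 1/(-3) = M - 1*(-⅓) = M + ⅓ = ⅓ + M)
o(h) = h
(o(N(10)) + 872) + 16699 = ((⅓ + 10) + 872) + 16699 = (31/3 + 872) + 16699 = 2647/3 + 16699 = 52744/3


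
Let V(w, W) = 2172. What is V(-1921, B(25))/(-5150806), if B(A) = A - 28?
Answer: -1086/2575403 ≈ -0.00042168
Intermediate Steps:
B(A) = -28 + A
V(-1921, B(25))/(-5150806) = 2172/(-5150806) = 2172*(-1/5150806) = -1086/2575403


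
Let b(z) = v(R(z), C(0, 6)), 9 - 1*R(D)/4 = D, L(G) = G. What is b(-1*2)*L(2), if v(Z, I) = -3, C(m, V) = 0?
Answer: -6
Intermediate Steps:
R(D) = 36 - 4*D
b(z) = -3
b(-1*2)*L(2) = -3*2 = -6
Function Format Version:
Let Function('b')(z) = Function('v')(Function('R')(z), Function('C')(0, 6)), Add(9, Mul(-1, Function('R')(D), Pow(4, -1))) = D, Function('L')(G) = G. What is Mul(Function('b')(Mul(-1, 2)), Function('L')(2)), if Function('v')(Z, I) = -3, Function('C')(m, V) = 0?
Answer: -6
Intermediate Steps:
Function('R')(D) = Add(36, Mul(-4, D))
Function('b')(z) = -3
Mul(Function('b')(Mul(-1, 2)), Function('L')(2)) = Mul(-3, 2) = -6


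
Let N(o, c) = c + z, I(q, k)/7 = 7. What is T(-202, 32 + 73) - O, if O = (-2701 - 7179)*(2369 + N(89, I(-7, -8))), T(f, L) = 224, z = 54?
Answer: 24423584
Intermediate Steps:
I(q, k) = 49 (I(q, k) = 7*7 = 49)
N(o, c) = 54 + c (N(o, c) = c + 54 = 54 + c)
O = -24423360 (O = (-2701 - 7179)*(2369 + (54 + 49)) = -9880*(2369 + 103) = -9880*2472 = -24423360)
T(-202, 32 + 73) - O = 224 - 1*(-24423360) = 224 + 24423360 = 24423584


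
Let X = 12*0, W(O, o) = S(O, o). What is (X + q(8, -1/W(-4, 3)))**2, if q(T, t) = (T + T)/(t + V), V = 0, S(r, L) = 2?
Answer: 1024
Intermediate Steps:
W(O, o) = 2
q(T, t) = 2*T/t (q(T, t) = (T + T)/(t + 0) = (2*T)/t = 2*T/t)
X = 0
(X + q(8, -1/W(-4, 3)))**2 = (0 + 2*8/(-1/2))**2 = (0 + 2*8*(-2))**2 = (0 - 32)**2 = (-32)**2 = 1024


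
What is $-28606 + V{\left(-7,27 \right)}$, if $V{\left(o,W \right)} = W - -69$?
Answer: $-28510$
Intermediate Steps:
$V{\left(o,W \right)} = 69 + W$ ($V{\left(o,W \right)} = W + 69 = 69 + W$)
$-28606 + V{\left(-7,27 \right)} = -28606 + \left(69 + 27\right) = -28606 + 96 = -28510$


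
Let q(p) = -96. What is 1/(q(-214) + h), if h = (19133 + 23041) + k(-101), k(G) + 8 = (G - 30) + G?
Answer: 1/41838 ≈ 2.3902e-5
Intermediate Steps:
k(G) = -38 + 2*G (k(G) = -8 + ((G - 30) + G) = -8 + ((-30 + G) + G) = -8 + (-30 + 2*G) = -38 + 2*G)
h = 41934 (h = (19133 + 23041) + (-38 + 2*(-101)) = 42174 + (-38 - 202) = 42174 - 240 = 41934)
1/(q(-214) + h) = 1/(-96 + 41934) = 1/41838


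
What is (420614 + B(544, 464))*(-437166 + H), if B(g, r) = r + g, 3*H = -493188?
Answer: -253631773564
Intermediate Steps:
H = -164396 (H = (⅓)*(-493188) = -164396)
B(g, r) = g + r
(420614 + B(544, 464))*(-437166 + H) = (420614 + (544 + 464))*(-437166 - 164396) = (420614 + 1008)*(-601562) = 421622*(-601562) = -253631773564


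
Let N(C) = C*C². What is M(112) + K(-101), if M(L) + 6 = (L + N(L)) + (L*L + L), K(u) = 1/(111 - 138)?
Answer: 38277629/27 ≈ 1.4177e+6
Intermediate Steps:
N(C) = C³
K(u) = -1/27 (K(u) = 1/(-27) = -1/27)
M(L) = -6 + L² + L³ + 2*L (M(L) = -6 + ((L + L³) + (L*L + L)) = -6 + ((L + L³) + (L² + L)) = -6 + ((L + L³) + (L + L²)) = -6 + (L² + L³ + 2*L) = -6 + L² + L³ + 2*L)
M(112) + K(-101) = (-6 + 112² + 112³ + 2*112) - 1/27 = (-6 + 12544 + 1404928 + 224) - 1/27 = 1417690 - 1/27 = 38277629/27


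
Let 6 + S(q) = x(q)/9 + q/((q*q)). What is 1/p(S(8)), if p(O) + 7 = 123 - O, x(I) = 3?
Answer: 24/2917 ≈ 0.0082276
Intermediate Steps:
S(q) = -17/3 + 1/q (S(q) = -6 + (3/9 + q/((q*q))) = -6 + (3*(1/9) + q/(q**2)) = -6 + (1/3 + q/q**2) = -6 + (1/3 + 1/q) = -17/3 + 1/q)
p(O) = 116 - O (p(O) = -7 + (123 - O) = 116 - O)
1/p(S(8)) = 1/(116 - (-17/3 + 1/8)) = 1/(116 - 1*(-133/24)) = 1/(116 + 133/24) = 1/(2917/24) = 24/2917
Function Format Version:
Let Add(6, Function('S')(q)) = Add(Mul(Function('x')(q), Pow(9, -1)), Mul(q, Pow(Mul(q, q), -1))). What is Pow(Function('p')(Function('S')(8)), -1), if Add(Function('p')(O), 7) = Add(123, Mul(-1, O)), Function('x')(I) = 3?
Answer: Rational(24, 2917) ≈ 0.0082276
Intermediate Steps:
Function('S')(q) = Add(Rational(-17, 3), Pow(q, -1)) (Function('S')(q) = Add(-6, Add(Mul(3, Pow(9, -1)), Mul(q, Pow(Mul(q, q), -1)))) = Add(-6, Add(Mul(3, Rational(1, 9)), Mul(q, Pow(Pow(q, 2), -1)))) = Add(-6, Add(Rational(1, 3), Mul(q, Pow(q, -2)))) = Add(-6, Add(Rational(1, 3), Pow(q, -1))) = Add(Rational(-17, 3), Pow(q, -1)))
Function('p')(O) = Add(116, Mul(-1, O)) (Function('p')(O) = Add(-7, Add(123, Mul(-1, O))) = Add(116, Mul(-1, O)))
Pow(Function('p')(Function('S')(8)), -1) = Pow(Add(116, Mul(-1, Add(Rational(-17, 3), Pow(8, -1)))), -1) = Pow(Add(116, Mul(-1, Add(Rational(-17, 3), Rational(1, 8)))), -1) = Pow(Add(116, Mul(-1, Rational(-133, 24))), -1) = Pow(Add(116, Rational(133, 24)), -1) = Pow(Rational(2917, 24), -1) = Rational(24, 2917)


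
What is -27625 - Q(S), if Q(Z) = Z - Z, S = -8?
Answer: -27625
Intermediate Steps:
Q(Z) = 0
-27625 - Q(S) = -27625 - 1*0 = -27625 + 0 = -27625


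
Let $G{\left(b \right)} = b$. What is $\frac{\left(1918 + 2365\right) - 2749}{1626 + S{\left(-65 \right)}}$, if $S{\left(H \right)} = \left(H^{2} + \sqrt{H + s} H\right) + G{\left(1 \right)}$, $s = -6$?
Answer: $\frac{8976968}{34545879} + \frac{99710 i \sqrt{71}}{34545879} \approx 0.25986 + 0.02432 i$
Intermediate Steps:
$S{\left(H \right)} = 1 + H^{2} + H \sqrt{-6 + H}$ ($S{\left(H \right)} = \left(H^{2} + \sqrt{H - 6} H\right) + 1 = \left(H^{2} + \sqrt{-6 + H} H\right) + 1 = \left(H^{2} + H \sqrt{-6 + H}\right) + 1 = 1 + H^{2} + H \sqrt{-6 + H}$)
$\frac{\left(1918 + 2365\right) - 2749}{1626 + S{\left(-65 \right)}} = \frac{\left(1918 + 2365\right) - 2749}{1626 + \left(1 + \left(-65\right)^{2} - 65 \sqrt{-6 - 65}\right)} = \frac{4283 - 2749}{1626 + \left(1 + 4225 - 65 \sqrt{-71}\right)} = \frac{1534}{1626 + \left(1 + 4225 - 65 i \sqrt{71}\right)} = \frac{1534}{1626 + \left(4226 - 65 i \sqrt{71}\right)} = \frac{1534}{5852 - 65 i \sqrt{71}}$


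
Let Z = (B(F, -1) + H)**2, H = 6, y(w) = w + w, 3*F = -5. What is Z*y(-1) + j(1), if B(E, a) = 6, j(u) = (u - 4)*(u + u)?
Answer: -294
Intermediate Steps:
F = -5/3 (F = (1/3)*(-5) = -5/3 ≈ -1.6667)
j(u) = 2*u*(-4 + u) (j(u) = (-4 + u)*(2*u) = 2*u*(-4 + u))
y(w) = 2*w
Z = 144 (Z = (6 + 6)**2 = 12**2 = 144)
Z*y(-1) + j(1) = 144*(2*(-1)) + 2*1*(-4 + 1) = 144*(-2) + 2*1*(-3) = -288 - 6 = -294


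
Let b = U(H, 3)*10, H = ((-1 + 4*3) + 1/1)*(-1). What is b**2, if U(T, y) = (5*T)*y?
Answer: 3240000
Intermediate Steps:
H = -12 (H = ((-1 + 12) + 1*1)*(-1) = (11 + 1)*(-1) = 12*(-1) = -12)
U(T, y) = 5*T*y
b = -1800 (b = (5*(-12)*3)*10 = -180*10 = -1800)
b**2 = (-1800)**2 = 3240000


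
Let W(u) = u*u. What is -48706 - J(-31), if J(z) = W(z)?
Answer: -49667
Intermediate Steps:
W(u) = u²
J(z) = z²
-48706 - J(-31) = -48706 - 1*(-31)² = -48706 - 1*961 = -48706 - 961 = -49667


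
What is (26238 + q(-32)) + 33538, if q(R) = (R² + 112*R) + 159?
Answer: 57375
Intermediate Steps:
q(R) = 159 + R² + 112*R
(26238 + q(-32)) + 33538 = (26238 + (159 + (-32)² + 112*(-32))) + 33538 = (26238 + (159 + 1024 - 3584)) + 33538 = (26238 - 2401) + 33538 = 23837 + 33538 = 57375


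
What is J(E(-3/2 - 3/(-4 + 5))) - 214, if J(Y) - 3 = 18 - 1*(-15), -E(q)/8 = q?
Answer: -178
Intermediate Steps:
E(q) = -8*q
J(Y) = 36 (J(Y) = 3 + (18 - 1*(-15)) = 3 + (18 + 15) = 3 + 33 = 36)
J(E(-3/2 - 3/(-4 + 5))) - 214 = 36 - 214 = -178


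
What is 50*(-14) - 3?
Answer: -703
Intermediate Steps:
50*(-14) - 3 = -700 - 3 = -703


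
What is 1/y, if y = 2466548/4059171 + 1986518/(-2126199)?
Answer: -2876868440343/939748121842 ≈ -3.0613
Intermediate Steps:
y = -939748121842/2876868440343 (y = 2466548*(1/4059171) + 1986518*(-1/2126199) = 2466548/4059171 - 1986518/2126199 = -939748121842/2876868440343 ≈ -0.32666)
1/y = 1/(-939748121842/2876868440343) = -2876868440343/939748121842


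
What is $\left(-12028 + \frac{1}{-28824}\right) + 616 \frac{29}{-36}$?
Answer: $- \frac{1082994547}{86472} \approx -12524.0$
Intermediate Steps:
$\left(-12028 + \frac{1}{-28824}\right) + 616 \frac{29}{-36} = \left(-12028 - \frac{1}{28824}\right) + 616 \cdot 29 \left(- \frac{1}{36}\right) = - \frac{346695073}{28824} + 616 \left(- \frac{29}{36}\right) = - \frac{346695073}{28824} - \frac{4466}{9} = - \frac{1082994547}{86472}$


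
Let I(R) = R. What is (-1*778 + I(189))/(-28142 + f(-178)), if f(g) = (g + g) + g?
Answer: 589/28676 ≈ 0.020540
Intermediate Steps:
f(g) = 3*g (f(g) = 2*g + g = 3*g)
(-1*778 + I(189))/(-28142 + f(-178)) = (-1*778 + 189)/(-28142 + 3*(-178)) = (-778 + 189)/(-28142 - 534) = -589/(-28676) = -589*(-1/28676) = 589/28676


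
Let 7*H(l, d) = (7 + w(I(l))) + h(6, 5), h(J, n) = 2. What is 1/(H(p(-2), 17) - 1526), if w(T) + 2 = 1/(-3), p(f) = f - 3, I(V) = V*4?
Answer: -21/32026 ≈ -0.00065572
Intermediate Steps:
I(V) = 4*V
p(f) = -3 + f
w(T) = -7/3 (w(T) = -2 + 1/(-3) = -2 + 1*(-⅓) = -2 - ⅓ = -7/3)
H(l, d) = 20/21 (H(l, d) = ((7 - 7/3) + 2)/7 = (14/3 + 2)/7 = (⅐)*(20/3) = 20/21)
1/(H(p(-2), 17) - 1526) = 1/(20/21 - 1526) = 1/(-32026/21) = -21/32026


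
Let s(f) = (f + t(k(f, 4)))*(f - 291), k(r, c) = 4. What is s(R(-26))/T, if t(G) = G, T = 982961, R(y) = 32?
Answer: -1332/140423 ≈ -0.0094856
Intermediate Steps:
s(f) = (-291 + f)*(4 + f) (s(f) = (f + 4)*(f - 291) = (4 + f)*(-291 + f) = (-291 + f)*(4 + f))
s(R(-26))/T = (-1164 + 32² - 287*32)/982961 = (-1164 + 1024 - 9184)*(1/982961) = -9324*1/982961 = -1332/140423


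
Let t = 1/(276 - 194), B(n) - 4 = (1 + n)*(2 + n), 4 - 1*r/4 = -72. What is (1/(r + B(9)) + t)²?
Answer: 15625/73427761 ≈ 0.00021279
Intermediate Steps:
r = 304 (r = 16 - 4*(-72) = 16 + 288 = 304)
B(n) = 4 + (1 + n)*(2 + n)
t = 1/82 ≈ 0.012195
(1/(r + B(9)) + t)² = (1/(304 + (6 + 9² + 3*9)) + 1/82)² = (1/(304 + (6 + 81 + 27)) + 1/82)² = (1/(304 + 114) + 1/82)² = (1/418 + 1/82)² = (125/8569)² = 15625/73427761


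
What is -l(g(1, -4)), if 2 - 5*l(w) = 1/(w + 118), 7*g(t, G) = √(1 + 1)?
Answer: -679383/1705685 - 7*√2/3411370 ≈ -0.39831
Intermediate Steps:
g(t, G) = √2/7 (g(t, G) = √(1 + 1)/7 = √2/7)
l(w) = ⅖ - 1/(5*(118 + w)) (l(w) = ⅖ - 1/(5*(w + 118)) = ⅖ - 1/(5*(118 + w)))
-l(g(1, -4)) = -(235 + 2*(√2/7))/(5*(118 + √2/7)) = -(235 + 2*√2/7)/(5*(118 + √2/7))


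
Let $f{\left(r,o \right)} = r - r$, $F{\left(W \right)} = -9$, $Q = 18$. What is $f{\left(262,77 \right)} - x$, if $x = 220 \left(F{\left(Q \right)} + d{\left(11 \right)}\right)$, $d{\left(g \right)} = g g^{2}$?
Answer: $-290840$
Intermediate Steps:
$f{\left(r,o \right)} = 0$
$d{\left(g \right)} = g^{3}$
$x = 290840$ ($x = 220 \left(-9 + 11^{3}\right) = 220 \left(-9 + 1331\right) = 220 \cdot 1322 = 290840$)
$f{\left(262,77 \right)} - x = 0 - 290840 = -290840$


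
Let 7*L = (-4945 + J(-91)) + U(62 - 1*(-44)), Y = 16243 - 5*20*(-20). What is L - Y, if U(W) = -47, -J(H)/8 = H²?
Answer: -198941/7 ≈ -28420.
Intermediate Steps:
J(H) = -8*H²
Y = 18243 (Y = 16243 - 100*(-20) = 16243 - 1*(-2000) = 16243 + 2000 = 18243)
L = -71240/7 (L = ((-4945 - 8*(-91)²) - 47)/7 = ((-4945 - 8*8281) - 47)/7 = ((-4945 - 66248) - 47)/7 = (-71193 - 47)/7 = (⅐)*(-71240) = -71240/7 ≈ -10177.)
L - Y = -71240/7 - 1*18243 = -71240/7 - 18243 = -198941/7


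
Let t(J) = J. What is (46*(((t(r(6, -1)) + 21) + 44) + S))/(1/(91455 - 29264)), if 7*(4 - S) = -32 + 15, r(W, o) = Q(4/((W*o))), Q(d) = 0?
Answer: 1430393000/7 ≈ 2.0434e+8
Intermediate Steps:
r(W, o) = 0
S = 45/7 (S = 4 - (-32 + 15)/7 = 4 - 1/7*(-17) = 4 + 17/7 = 45/7 ≈ 6.4286)
(46*(((t(r(6, -1)) + 21) + 44) + S))/(1/(91455 - 29264)) = (46*(((0 + 21) + 44) + 45/7))/(1/(91455 - 29264)) = (46*((21 + 44) + 45/7))/(1/62191) = (46*(65 + 45/7))/(1/62191) = (46*(500/7))*62191 = (23000/7)*62191 = 1430393000/7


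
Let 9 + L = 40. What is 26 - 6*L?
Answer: -160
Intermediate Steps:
L = 31 (L = -9 + 40 = 31)
26 - 6*L = 26 - 6*31 = 26 - 186 = -160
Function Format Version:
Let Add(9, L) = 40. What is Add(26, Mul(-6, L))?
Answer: -160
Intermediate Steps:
L = 31 (L = Add(-9, 40) = 31)
Add(26, Mul(-6, L)) = Add(26, Mul(-6, 31)) = Add(26, -186) = -160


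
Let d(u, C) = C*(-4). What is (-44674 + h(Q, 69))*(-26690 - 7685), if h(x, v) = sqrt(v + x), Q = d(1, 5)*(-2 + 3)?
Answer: 1535428125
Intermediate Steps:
d(u, C) = -4*C
Q = -20 (Q = (-4*5)*(-2 + 3) = -20*1 = -20)
(-44674 + h(Q, 69))*(-26690 - 7685) = (-44674 + sqrt(69 - 20))*(-26690 - 7685) = (-44674 + sqrt(49))*(-34375) = (-44674 + 7)*(-34375) = -44667*(-34375) = 1535428125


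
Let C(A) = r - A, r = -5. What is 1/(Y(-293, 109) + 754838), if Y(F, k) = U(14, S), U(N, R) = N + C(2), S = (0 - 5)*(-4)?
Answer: 1/754845 ≈ 1.3248e-6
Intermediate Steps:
C(A) = -5 - A
S = 20 (S = -5*(-4) = 20)
U(N, R) = -7 + N (U(N, R) = N + (-5 - 1*2) = N + (-5 - 2) = N - 7 = -7 + N)
Y(F, k) = 7 (Y(F, k) = -7 + 14 = 7)
1/(Y(-293, 109) + 754838) = 1/(7 + 754838) = 1/754845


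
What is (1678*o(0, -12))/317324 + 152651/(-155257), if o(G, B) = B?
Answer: -12891520219/12316693067 ≈ -1.0467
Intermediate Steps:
(1678*o(0, -12))/317324 + 152651/(-155257) = (1678*(-12))/317324 + 152651/(-155257) = -20136*1/317324 + 152651*(-1/155257) = -5034/79331 - 152651/155257 = -12891520219/12316693067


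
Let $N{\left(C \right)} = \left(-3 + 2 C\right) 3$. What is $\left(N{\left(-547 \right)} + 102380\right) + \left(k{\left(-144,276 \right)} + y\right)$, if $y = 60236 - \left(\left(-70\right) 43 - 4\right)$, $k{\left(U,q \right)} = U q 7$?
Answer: $-115869$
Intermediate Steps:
$k{\left(U,q \right)} = 7 U q$
$N{\left(C \right)} = -9 + 6 C$
$y = 63250$ ($y = 60236 - \left(-3010 - 4\right) = 60236 - -3014 = 60236 + 3014 = 63250$)
$\left(N{\left(-547 \right)} + 102380\right) + \left(k{\left(-144,276 \right)} + y\right) = \left(\left(-9 + 6 \left(-547\right)\right) + 102380\right) + \left(7 \left(-144\right) 276 + 63250\right) = \left(\left(-9 - 3282\right) + 102380\right) + \left(-278208 + 63250\right) = \left(-3291 + 102380\right) - 214958 = 99089 - 214958 = -115869$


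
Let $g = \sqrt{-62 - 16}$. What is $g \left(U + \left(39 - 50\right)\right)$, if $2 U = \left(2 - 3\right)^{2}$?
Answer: $- \frac{21 i \sqrt{78}}{2} \approx - 92.734 i$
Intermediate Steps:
$g = i \sqrt{78}$ ($g = \sqrt{-78} = i \sqrt{78} \approx 8.8318 i$)
$U = \frac{1}{2}$ ($U = \frac{\left(2 - 3\right)^{2}}{2} = \frac{\left(-1\right)^{2}}{2} = \frac{1}{2} \cdot 1 = \frac{1}{2} \approx 0.5$)
$g \left(U + \left(39 - 50\right)\right) = i \sqrt{78} \left(\frac{1}{2} + \left(39 - 50\right)\right) = i \sqrt{78} \left(\frac{1}{2} - 11\right) = i \sqrt{78} \left(- \frac{21}{2}\right) = - \frac{21 i \sqrt{78}}{2}$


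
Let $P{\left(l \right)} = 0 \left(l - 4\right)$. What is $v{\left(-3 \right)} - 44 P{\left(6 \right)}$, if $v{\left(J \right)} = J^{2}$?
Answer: $9$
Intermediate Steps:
$P{\left(l \right)} = 0$ ($P{\left(l \right)} = 0 \left(-4 + l\right) = 0$)
$v{\left(-3 \right)} - 44 P{\left(6 \right)} = \left(-3\right)^{2} - 0 = 9 + 0 = 9$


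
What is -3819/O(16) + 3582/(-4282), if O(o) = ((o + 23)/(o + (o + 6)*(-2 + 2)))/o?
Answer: -697749491/27833 ≈ -25069.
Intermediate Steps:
O(o) = (23 + o)/o**2 (O(o) = ((23 + o)/(o + (6 + o)*0))/o = ((23 + o)/(o + 0))/o = ((23 + o)/o)/o = (23 + o)/o**2)
-3819/O(16) + 3582/(-4282) = -3819*256/(23 + 16) + 3582/(-4282) = -3819/((1/256)*39) + 3582*(-1/4282) = -3819/39/256 - 1791/2141 = -3819*256/39 - 1791/2141 = -325888/13 - 1791/2141 = -697749491/27833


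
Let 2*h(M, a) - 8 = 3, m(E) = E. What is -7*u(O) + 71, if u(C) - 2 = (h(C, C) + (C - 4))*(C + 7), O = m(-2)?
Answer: 149/2 ≈ 74.500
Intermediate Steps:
O = -2
h(M, a) = 11/2 (h(M, a) = 4 + (½)*3 = 4 + 3/2 = 11/2)
u(C) = 2 + (7 + C)*(3/2 + C) (u(C) = 2 + (11/2 + (C - 4))*(C + 7) = 2 + (11/2 + (-4 + C))*(7 + C) = 2 + (3/2 + C)*(7 + C) = 2 + (7 + C)*(3/2 + C))
-7*u(O) + 71 = -7*(25/2 + (-2)² + (17/2)*(-2)) + 71 = -7*(25/2 + 4 - 17) + 71 = -7*(-½) + 71 = 7/2 + 71 = 149/2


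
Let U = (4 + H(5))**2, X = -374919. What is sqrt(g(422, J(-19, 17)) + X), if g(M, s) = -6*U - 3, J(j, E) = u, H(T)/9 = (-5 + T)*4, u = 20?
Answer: I*sqrt(375018) ≈ 612.39*I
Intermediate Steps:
H(T) = -180 + 36*T (H(T) = 9*((-5 + T)*4) = 9*(-20 + 4*T) = -180 + 36*T)
J(j, E) = 20
U = 16 (U = (4 + (-180 + 36*5))**2 = (4 + (-180 + 180))**2 = (4 + 0)**2 = 4**2 = 16)
g(M, s) = -99 (g(M, s) = -6*16 - 3 = -96 - 3 = -99)
sqrt(g(422, J(-19, 17)) + X) = sqrt(-99 - 374919) = sqrt(-375018) = I*sqrt(375018)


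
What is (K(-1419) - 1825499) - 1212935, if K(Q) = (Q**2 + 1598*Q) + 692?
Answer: -3291743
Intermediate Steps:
K(Q) = 692 + Q**2 + 1598*Q
(K(-1419) - 1825499) - 1212935 = ((692 + (-1419)**2 + 1598*(-1419)) - 1825499) - 1212935 = ((692 + 2013561 - 2267562) - 1825499) - 1212935 = (-253309 - 1825499) - 1212935 = -2078808 - 1212935 = -3291743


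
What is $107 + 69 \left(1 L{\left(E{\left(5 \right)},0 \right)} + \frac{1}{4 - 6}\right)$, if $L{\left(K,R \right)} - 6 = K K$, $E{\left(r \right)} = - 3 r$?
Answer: $\frac{32023}{2} \approx 16012.0$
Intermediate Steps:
$L{\left(K,R \right)} = 6 + K^{2}$ ($L{\left(K,R \right)} = 6 + K K = 6 + K^{2}$)
$107 + 69 \left(1 L{\left(E{\left(5 \right)},0 \right)} + \frac{1}{4 - 6}\right) = 107 + 69 \left(1 \left(6 + \left(\left(-3\right) 5\right)^{2}\right) + \frac{1}{4 - 6}\right) = 107 + 69 \left(1 \left(6 + \left(-15\right)^{2}\right) + \frac{1}{-2}\right) = 107 + 69 \left(1 \left(6 + 225\right) - \frac{1}{2}\right) = 107 + 69 \left(1 \cdot 231 - \frac{1}{2}\right) = 107 + 69 \left(231 - \frac{1}{2}\right) = 107 + 69 \cdot \frac{461}{2} = 107 + \frac{31809}{2} = \frac{32023}{2}$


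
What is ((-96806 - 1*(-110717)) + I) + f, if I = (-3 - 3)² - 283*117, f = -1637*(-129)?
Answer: 192009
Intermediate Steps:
f = 211173
I = -33075 (I = (-6)² - 33111 = 36 - 33111 = -33075)
((-96806 - 1*(-110717)) + I) + f = ((-96806 - 1*(-110717)) - 33075) + 211173 = ((-96806 + 110717) - 33075) + 211173 = (13911 - 33075) + 211173 = -19164 + 211173 = 192009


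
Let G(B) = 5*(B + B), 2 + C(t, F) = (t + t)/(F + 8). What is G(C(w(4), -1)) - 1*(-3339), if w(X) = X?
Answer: 23313/7 ≈ 3330.4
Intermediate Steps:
C(t, F) = -2 + 2*t/(8 + F) (C(t, F) = -2 + (t + t)/(F + 8) = -2 + (2*t)/(8 + F) = -2 + 2*t/(8 + F))
G(B) = 10*B (G(B) = 5*(2*B) = 10*B)
G(C(w(4), -1)) - 1*(-3339) = 10*(2*(-8 + 4 - 1*(-1))/(8 - 1)) - 1*(-3339) = 10*(2*(-8 + 4 + 1)/7) + 3339 = 10*(2*(⅐)*(-3)) + 3339 = 10*(-6/7) + 3339 = -60/7 + 3339 = 23313/7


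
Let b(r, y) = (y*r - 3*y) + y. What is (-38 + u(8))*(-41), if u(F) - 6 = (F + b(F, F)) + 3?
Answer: -1107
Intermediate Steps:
b(r, y) = -2*y + r*y (b(r, y) = (r*y - 3*y) + y = (-3*y + r*y) + y = -2*y + r*y)
u(F) = 9 + F + F*(-2 + F) (u(F) = 6 + ((F + F*(-2 + F)) + 3) = 6 + (3 + F + F*(-2 + F)) = 9 + F + F*(-2 + F))
(-38 + u(8))*(-41) = (-38 + (9 + 8² - 1*8))*(-41) = (-38 + (9 + 64 - 8))*(-41) = (-38 + 65)*(-41) = 27*(-41) = -1107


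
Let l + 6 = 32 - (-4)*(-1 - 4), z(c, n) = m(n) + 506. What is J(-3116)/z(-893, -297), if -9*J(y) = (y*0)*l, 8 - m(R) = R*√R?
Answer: 0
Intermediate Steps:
m(R) = 8 - R^(3/2) (m(R) = 8 - R*√R = 8 - R^(3/2))
z(c, n) = 514 - n^(3/2) (z(c, n) = (8 - n^(3/2)) + 506 = 514 - n^(3/2))
l = 6 (l = -6 + (32 - (-4)*(-1 - 4)) = -6 + (32 - (-4)*(-5)) = -6 + (32 - 1*20) = -6 + (32 - 20) = -6 + 12 = 6)
J(y) = 0 (J(y) = -y*0*6/9 = -0*6 = -⅑*0 = 0)
J(-3116)/z(-893, -297) = 0/(514 - (-297)^(3/2)) = 0/(514 - (-891)*I*√33) = 0/(514 + 891*I*√33) = 0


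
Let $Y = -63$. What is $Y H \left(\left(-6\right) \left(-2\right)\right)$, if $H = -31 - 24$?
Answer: $41580$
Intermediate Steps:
$H = -55$
$Y H \left(\left(-6\right) \left(-2\right)\right) = \left(-63\right) \left(-55\right) \left(\left(-6\right) \left(-2\right)\right) = 3465 \cdot 12 = 41580$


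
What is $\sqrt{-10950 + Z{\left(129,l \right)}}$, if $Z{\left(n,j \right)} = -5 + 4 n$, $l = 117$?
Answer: $i \sqrt{10439} \approx 102.17 i$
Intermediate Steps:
$\sqrt{-10950 + Z{\left(129,l \right)}} = \sqrt{-10950 + \left(-5 + 4 \cdot 129\right)} = \sqrt{-10950 + \left(-5 + 516\right)} = \sqrt{-10950 + 511} = \sqrt{-10439} = i \sqrt{10439}$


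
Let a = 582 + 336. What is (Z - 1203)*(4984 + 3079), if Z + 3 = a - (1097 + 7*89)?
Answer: -16190504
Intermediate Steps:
a = 918
Z = -805 (Z = -3 + (918 - (1097 + 7*89)) = -3 + (918 - (1097 + 623)) = -3 + (918 - 1*1720) = -3 + (918 - 1720) = -3 - 802 = -805)
(Z - 1203)*(4984 + 3079) = (-805 - 1203)*(4984 + 3079) = -2008*8063 = -16190504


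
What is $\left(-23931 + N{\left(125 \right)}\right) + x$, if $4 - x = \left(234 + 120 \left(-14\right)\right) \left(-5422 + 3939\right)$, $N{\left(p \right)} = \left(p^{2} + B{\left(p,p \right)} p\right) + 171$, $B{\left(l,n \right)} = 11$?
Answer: $-2151174$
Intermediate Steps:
$N{\left(p \right)} = 171 + p^{2} + 11 p$ ($N{\left(p \right)} = \left(p^{2} + 11 p\right) + 171 = 171 + p^{2} + 11 p$)
$x = -2144414$ ($x = 4 - \left(234 + 120 \left(-14\right)\right) \left(-5422 + 3939\right) = 4 - \left(234 - 1680\right) \left(-1483\right) = 4 - \left(-1446\right) \left(-1483\right) = 4 - 2144418 = -2144414$)
$\left(-23931 + N{\left(125 \right)}\right) + x = \left(-23931 + \left(171 + 125^{2} + 11 \cdot 125\right)\right) - 2144414 = \left(-23931 + \left(171 + 15625 + 1375\right)\right) - 2144414 = \left(-23931 + 17171\right) - 2144414 = -6760 - 2144414 = -2151174$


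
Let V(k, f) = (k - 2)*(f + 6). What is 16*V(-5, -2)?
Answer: -448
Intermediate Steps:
V(k, f) = (-2 + k)*(6 + f)
16*V(-5, -2) = 16*(-12 - 2*(-2) + 6*(-5) - 2*(-5)) = 16*(-12 + 4 - 30 + 10) = 16*(-28) = -448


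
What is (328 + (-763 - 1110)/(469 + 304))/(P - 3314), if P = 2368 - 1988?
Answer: -251671/2267982 ≈ -0.11097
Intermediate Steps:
P = 380
(328 + (-763 - 1110)/(469 + 304))/(P - 3314) = (328 + (-763 - 1110)/(469 + 304))/(380 - 3314) = (328 - 1873/773)/(-2934) = (328 - 1873*1/773)*(-1/2934) = (328 - 1873/773)*(-1/2934) = (251671/773)*(-1/2934) = -251671/2267982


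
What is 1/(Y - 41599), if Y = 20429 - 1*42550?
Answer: -1/63720 ≈ -1.5694e-5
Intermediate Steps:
Y = -22121 (Y = 20429 - 42550 = -22121)
1/(Y - 41599) = 1/(-22121 - 41599) = 1/(-63720) = -1/63720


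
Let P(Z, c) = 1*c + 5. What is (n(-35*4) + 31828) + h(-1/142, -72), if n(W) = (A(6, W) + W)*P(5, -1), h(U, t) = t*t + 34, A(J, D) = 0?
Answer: 36486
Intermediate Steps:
h(U, t) = 34 + t² (h(U, t) = t² + 34 = 34 + t²)
P(Z, c) = 5 + c (P(Z, c) = c + 5 = 5 + c)
n(W) = 4*W (n(W) = (0 + W)*(5 - 1) = W*4 = 4*W)
(n(-35*4) + 31828) + h(-1/142, -72) = (4*(-35*4) + 31828) + (34 + (-72)²) = (4*(-140) + 31828) + (34 + 5184) = (-560 + 31828) + 5218 = 31268 + 5218 = 36486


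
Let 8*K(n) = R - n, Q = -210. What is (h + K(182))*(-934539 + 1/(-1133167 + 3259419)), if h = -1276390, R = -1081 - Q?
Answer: 20292255809166608071/17010016 ≈ 1.1930e+12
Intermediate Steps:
R = -871 (R = -1081 - 1*(-210) = -1081 + 210 = -871)
K(n) = -871/8 - n/8 (K(n) = (-871 - n)/8 = -871/8 - n/8)
(h + K(182))*(-934539 + 1/(-1133167 + 3259419)) = (-1276390 + (-871/8 - ⅛*182))*(-934539 + 1/(-1133167 + 3259419)) = (-1276390 + (-871/8 - 91/4))*(-934539 + 1/2126252) = (-1276390 - 1053/8)*(-934539 + 1/2126252) = -10212173/8*(-1987065417827/2126252) = 20292255809166608071/17010016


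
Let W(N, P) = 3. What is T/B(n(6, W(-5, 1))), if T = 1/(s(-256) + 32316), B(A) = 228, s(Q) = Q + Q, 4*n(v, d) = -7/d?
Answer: 1/7251312 ≈ 1.3791e-7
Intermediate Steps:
n(v, d) = -7/(4*d) (n(v, d) = (-7/d)/4 = -7/(4*d))
s(Q) = 2*Q
T = 1/31804 (T = 1/(2*(-256) + 32316) = 1/(-512 + 32316) = 1/31804 ≈ 3.1443e-5)
T/B(n(6, W(-5, 1))) = (1/31804)/228 = (1/31804)*(1/228) = 1/7251312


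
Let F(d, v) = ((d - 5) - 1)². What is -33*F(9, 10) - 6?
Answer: -303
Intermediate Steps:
F(d, v) = (-6 + d)² (F(d, v) = ((-5 + d) - 1)² = (-6 + d)²)
-33*F(9, 10) - 6 = -33*(-6 + 9)² - 6 = -33*3² - 6 = -33*9 - 6 = -297 - 6 = -303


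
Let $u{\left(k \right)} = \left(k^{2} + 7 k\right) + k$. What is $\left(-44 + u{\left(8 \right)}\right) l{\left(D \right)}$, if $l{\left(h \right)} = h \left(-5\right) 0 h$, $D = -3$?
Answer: $0$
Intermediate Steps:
$l{\left(h \right)} = 0$ ($l{\left(h \right)} = - 5 h 0 h = 0 h = 0$)
$u{\left(k \right)} = k^{2} + 8 k$
$\left(-44 + u{\left(8 \right)}\right) l{\left(D \right)} = \left(-44 + 8 \left(8 + 8\right)\right) 0 = \left(-44 + 8 \cdot 16\right) 0 = \left(-44 + 128\right) 0 = 84 \cdot 0 = 0$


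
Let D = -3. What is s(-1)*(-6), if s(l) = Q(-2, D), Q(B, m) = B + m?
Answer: 30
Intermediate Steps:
s(l) = -5 (s(l) = -2 - 3 = -5)
s(-1)*(-6) = -5*(-6) = 30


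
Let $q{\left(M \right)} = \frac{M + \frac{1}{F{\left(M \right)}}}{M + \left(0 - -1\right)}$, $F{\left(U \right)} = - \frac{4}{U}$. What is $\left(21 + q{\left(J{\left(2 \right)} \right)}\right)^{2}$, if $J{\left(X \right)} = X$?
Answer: $\frac{1849}{4} \approx 462.25$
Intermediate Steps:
$q{\left(M \right)} = \frac{3 M}{4 \left(1 + M\right)}$ ($q{\left(M \right)} = \frac{M + \frac{1}{\left(-4\right) \frac{1}{M}}}{M + \left(0 - -1\right)} = \frac{M - \frac{M}{4}}{M + \left(0 + 1\right)} = \frac{\frac{3}{4} M}{M + 1} = \frac{\frac{3}{4} M}{1 + M} = \frac{3 M}{4 \left(1 + M\right)}$)
$\left(21 + q{\left(J{\left(2 \right)} \right)}\right)^{2} = \left(21 + \frac{3}{4} \cdot 2 \frac{1}{1 + 2}\right)^{2} = \left(21 + \frac{3}{4} \cdot 2 \cdot \frac{1}{3}\right)^{2} = \left(21 + \frac{1}{2}\right)^{2} = \left(\frac{43}{2}\right)^{2} = \frac{1849}{4}$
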